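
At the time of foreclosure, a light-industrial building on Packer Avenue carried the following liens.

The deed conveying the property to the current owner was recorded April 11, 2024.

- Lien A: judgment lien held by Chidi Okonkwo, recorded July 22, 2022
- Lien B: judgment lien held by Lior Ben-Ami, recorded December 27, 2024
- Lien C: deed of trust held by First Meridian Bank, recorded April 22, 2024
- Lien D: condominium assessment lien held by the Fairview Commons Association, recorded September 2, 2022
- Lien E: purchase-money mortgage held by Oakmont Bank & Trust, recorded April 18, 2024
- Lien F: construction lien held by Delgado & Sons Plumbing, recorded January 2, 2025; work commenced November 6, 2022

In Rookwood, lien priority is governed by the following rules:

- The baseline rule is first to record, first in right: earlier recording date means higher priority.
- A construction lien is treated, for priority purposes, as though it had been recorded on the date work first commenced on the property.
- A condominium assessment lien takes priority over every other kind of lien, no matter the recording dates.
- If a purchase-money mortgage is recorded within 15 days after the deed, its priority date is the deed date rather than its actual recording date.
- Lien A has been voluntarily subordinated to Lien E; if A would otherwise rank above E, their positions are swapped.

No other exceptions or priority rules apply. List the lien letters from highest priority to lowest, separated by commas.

D, E, F, A, C, B

Effective dates: E's effective date is the deed date, April 11, 2024; F's effective date is November 6, 2022, when work began.
D is a condominium assessment lien and takes priority over every other lien.
The other liens, earliest effective date first: A (July 22, 2022), F (November 6, 2022), E (April 11, 2024), C (April 22, 2024), B (December 27, 2024).
Because A would otherwise rank above E, the subordination swaps them.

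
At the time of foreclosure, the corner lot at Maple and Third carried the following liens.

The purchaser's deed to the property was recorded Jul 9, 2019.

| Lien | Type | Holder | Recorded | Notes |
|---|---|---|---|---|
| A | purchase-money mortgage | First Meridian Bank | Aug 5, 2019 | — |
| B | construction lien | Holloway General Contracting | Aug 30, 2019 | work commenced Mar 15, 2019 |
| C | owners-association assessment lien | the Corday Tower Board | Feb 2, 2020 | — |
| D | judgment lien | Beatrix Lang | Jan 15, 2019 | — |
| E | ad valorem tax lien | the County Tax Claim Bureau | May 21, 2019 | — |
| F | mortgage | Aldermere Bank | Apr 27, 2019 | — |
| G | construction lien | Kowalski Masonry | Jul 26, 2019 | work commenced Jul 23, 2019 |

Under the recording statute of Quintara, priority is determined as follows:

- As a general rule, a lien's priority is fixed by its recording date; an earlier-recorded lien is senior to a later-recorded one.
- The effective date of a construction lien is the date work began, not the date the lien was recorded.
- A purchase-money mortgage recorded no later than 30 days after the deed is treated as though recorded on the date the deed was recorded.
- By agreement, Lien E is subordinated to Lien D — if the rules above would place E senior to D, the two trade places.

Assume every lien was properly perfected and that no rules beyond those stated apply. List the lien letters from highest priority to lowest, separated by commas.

D, B, F, E, A, G, C

Adjusting effective dates: A was recorded within the 30-day window, so its effective date is the deed date Jul 9, 2019; B relates back to Mar 15, 2019 (work commenced); G relates back to Jul 23, 2019 (work commenced).
Sorted by effective date: D (Jan 15, 2019), B (Mar 15, 2019), F (Apr 27, 2019), E (May 21, 2019), A (Jul 9, 2019), G (Jul 23, 2019), C (Feb 2, 2020).
Since E is not senior to D, the subordination leaves the order unchanged.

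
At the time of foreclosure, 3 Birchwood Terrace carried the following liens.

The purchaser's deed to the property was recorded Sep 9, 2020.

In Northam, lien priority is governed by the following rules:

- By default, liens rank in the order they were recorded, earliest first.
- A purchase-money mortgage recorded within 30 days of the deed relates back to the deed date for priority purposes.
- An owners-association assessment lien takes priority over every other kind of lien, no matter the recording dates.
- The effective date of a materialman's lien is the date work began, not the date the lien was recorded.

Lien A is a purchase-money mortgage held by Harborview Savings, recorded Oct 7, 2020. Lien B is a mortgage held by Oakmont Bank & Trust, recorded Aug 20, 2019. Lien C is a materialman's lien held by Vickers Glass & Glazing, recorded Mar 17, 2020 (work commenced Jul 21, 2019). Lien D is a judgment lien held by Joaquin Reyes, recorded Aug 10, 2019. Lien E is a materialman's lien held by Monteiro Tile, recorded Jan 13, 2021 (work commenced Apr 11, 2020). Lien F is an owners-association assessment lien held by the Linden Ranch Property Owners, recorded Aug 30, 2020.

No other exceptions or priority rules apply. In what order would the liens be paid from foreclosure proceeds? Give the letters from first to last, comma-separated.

F, C, D, B, E, A

Adjusting effective dates: A relates back to the deed date Sep 9, 2020; C's effective date is Jul 21, 2019, when work began; E is treated as recorded Apr 11, 2020, the work-commencement date.
F, as an owners-association assessment lien, has superpriority and ranks first.
Among the remaining liens, by effective date: C (Jul 21, 2019), D (Aug 10, 2019), B (Aug 20, 2019), E (Apr 11, 2020), A (Sep 9, 2020).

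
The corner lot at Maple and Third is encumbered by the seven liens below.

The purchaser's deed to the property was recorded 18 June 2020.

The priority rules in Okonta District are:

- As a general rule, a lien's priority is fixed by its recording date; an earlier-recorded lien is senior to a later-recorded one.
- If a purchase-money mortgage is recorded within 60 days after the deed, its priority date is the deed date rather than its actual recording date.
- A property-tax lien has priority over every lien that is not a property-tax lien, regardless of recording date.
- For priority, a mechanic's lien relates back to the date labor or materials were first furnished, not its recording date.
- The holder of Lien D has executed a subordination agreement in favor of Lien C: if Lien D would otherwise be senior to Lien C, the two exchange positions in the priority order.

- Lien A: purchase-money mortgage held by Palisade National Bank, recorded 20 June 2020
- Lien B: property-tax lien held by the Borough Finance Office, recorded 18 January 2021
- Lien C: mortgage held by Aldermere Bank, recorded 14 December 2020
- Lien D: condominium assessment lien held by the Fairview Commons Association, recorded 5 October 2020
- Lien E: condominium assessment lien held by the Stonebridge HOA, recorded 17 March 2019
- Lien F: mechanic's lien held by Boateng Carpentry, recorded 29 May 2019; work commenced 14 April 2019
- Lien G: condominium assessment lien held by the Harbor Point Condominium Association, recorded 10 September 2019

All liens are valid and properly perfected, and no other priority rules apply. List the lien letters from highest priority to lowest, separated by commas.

Effective dates after the stated exceptions: A relates back to the deed date 18 June 2020; F's effective date is 14 April 2019, when work began.
B is a property-tax lien, so it outranks all other liens regardless of date.
Remaining liens by effective date: E (17 March 2019), F (14 April 2019), G (10 September 2019), A (18 June 2020), D (5 October 2020), C (14 December 2020).
D would otherwise be senior to C, so under the subordination agreement D and C exchange positions.

B, E, F, G, A, C, D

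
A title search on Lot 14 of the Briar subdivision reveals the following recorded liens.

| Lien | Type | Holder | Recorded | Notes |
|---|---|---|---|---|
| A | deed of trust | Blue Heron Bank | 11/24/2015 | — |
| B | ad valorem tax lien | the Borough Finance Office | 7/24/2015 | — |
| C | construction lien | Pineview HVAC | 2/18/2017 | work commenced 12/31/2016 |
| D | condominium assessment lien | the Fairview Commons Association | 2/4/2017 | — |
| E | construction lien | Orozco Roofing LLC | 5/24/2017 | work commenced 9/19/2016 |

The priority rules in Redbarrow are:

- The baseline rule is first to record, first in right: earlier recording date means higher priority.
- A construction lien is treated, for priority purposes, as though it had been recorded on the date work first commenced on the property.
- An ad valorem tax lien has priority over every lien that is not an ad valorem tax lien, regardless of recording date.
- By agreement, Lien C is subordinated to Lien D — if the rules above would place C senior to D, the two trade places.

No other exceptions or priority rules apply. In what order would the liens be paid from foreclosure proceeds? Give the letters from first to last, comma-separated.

B, A, E, D, C

Effective dates: C's effective date is 12/31/2016, when work began; E's effective date is 9/19/2016, when work began.
B, as an ad valorem tax lien, has superpriority and ranks first.
Among the remaining liens, by effective date: A (11/24/2015), E (9/19/2016), C (12/31/2016), D (2/4/2017).
C is senior to D before the subordination, so the two trade places.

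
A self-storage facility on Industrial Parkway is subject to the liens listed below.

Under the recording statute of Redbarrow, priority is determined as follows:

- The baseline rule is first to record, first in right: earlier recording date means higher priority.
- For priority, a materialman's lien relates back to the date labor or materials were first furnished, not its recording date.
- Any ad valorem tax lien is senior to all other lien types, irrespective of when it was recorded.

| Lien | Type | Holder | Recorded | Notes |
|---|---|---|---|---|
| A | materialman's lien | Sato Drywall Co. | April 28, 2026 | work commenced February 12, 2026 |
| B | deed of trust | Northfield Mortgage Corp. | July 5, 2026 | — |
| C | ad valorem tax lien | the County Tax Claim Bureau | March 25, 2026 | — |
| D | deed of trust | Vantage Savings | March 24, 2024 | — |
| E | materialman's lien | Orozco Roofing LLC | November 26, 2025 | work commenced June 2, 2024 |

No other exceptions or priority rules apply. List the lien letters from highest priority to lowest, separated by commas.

Effective dates: A is treated as recorded February 12, 2026, the work-commencement date; E is treated as recorded June 2, 2024, the work-commencement date.
C, as an ad valorem tax lien, has superpriority and ranks first.
Among the remaining liens, by effective date: D (March 24, 2024), E (June 2, 2024), A (February 12, 2026), B (July 5, 2026).

C, D, E, A, B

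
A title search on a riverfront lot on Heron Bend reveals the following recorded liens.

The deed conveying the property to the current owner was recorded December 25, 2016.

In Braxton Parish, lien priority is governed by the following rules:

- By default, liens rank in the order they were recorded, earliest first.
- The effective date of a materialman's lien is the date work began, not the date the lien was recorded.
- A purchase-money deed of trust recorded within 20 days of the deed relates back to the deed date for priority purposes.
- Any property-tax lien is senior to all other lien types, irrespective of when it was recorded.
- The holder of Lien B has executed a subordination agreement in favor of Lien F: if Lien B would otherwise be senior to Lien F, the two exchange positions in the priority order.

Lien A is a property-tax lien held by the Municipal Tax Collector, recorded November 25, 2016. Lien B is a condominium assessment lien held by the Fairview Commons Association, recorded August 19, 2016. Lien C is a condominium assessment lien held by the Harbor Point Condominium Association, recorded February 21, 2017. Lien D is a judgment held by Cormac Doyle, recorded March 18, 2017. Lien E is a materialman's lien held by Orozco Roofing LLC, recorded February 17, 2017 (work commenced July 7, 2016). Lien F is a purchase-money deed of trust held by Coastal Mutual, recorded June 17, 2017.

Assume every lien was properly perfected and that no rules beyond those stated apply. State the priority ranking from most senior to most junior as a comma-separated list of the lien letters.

A, E, F, C, D, B

Effective dates: E is treated as recorded July 7, 2016, the work-commencement date; F was recorded 174 days after the deed — beyond 20 days — so no relation-back applies.
A, as a property-tax lien, has superpriority and ranks first.
Among the remaining liens, by effective date: E (July 7, 2016), B (August 19, 2016), C (February 21, 2017), D (March 18, 2017), F (June 17, 2017).
B would otherwise be senior to F, so under the subordination agreement B and F exchange positions.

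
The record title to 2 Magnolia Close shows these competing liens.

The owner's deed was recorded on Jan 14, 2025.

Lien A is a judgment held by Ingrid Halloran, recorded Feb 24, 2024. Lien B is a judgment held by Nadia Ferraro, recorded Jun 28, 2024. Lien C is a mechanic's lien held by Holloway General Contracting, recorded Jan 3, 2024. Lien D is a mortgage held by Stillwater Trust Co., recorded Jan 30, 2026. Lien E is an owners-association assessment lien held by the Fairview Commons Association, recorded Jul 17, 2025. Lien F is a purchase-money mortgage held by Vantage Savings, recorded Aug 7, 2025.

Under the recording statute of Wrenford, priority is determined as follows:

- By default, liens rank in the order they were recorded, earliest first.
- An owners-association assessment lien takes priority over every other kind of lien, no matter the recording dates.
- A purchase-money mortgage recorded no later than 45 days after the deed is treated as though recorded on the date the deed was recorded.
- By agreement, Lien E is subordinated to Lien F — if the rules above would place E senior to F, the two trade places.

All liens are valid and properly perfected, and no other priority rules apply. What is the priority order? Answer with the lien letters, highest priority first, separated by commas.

F, C, A, B, E, D

Adjusting effective dates: F missed the 45-day window (205 days after the deed), so its recording date stands.
E, as an owners-association assessment lien, has superpriority and ranks first.
Among the remaining liens, by effective date: C (Jan 3, 2024), A (Feb 24, 2024), B (Jun 28, 2024), F (Aug 7, 2025), D (Jan 30, 2026).
Because E would otherwise rank above F, the subordination swaps them.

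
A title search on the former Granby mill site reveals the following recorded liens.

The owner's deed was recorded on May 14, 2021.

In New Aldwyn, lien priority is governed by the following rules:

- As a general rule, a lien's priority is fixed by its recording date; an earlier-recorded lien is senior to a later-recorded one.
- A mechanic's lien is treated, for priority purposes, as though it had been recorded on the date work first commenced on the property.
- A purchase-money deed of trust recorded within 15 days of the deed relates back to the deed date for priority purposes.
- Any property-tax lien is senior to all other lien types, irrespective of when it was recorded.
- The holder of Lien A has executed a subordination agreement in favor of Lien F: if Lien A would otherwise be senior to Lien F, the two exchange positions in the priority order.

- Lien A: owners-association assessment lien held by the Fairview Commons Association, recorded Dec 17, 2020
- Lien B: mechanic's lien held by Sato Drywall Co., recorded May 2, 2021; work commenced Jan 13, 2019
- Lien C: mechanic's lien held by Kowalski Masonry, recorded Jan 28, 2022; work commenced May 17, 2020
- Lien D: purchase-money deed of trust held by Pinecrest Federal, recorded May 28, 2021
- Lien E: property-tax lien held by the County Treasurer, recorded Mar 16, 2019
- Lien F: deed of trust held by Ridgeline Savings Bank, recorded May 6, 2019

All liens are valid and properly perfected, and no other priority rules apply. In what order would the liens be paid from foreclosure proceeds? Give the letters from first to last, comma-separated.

E, B, F, C, A, D

Adjusting effective dates: B relates back to Jan 13, 2019 (work commenced); C relates back to May 17, 2020 (work commenced); D was recorded within the 15-day window, so its effective date is the deed date May 14, 2021.
E is a property-tax lien and takes priority over every other lien.
Remaining liens by effective date: B (Jan 13, 2019), F (May 6, 2019), C (May 17, 2020), A (Dec 17, 2020), D (May 14, 2021).
A already ranks below F; the subordination has no effect.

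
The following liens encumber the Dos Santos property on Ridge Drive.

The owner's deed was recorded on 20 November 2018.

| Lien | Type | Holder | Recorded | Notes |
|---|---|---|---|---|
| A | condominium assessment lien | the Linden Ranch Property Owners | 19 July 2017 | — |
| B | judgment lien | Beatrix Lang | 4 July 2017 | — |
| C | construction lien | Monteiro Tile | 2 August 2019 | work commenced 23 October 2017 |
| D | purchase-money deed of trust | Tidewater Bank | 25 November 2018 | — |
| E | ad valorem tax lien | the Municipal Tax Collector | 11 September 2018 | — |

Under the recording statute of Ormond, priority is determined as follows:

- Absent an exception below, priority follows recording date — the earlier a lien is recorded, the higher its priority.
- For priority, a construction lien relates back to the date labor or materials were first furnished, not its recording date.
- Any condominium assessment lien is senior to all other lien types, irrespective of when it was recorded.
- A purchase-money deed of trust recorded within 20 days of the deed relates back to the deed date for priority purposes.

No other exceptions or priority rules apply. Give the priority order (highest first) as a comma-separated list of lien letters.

A, B, C, E, D

First, effective dates: C is treated as recorded 23 October 2017, the work-commencement date; D's effective date is the deed date, 20 November 2018.
A is a condominium assessment lien and takes priority over every other lien.
Among the remaining liens, by effective date: B (4 July 2017), C (23 October 2017), E (11 September 2018), D (20 November 2018).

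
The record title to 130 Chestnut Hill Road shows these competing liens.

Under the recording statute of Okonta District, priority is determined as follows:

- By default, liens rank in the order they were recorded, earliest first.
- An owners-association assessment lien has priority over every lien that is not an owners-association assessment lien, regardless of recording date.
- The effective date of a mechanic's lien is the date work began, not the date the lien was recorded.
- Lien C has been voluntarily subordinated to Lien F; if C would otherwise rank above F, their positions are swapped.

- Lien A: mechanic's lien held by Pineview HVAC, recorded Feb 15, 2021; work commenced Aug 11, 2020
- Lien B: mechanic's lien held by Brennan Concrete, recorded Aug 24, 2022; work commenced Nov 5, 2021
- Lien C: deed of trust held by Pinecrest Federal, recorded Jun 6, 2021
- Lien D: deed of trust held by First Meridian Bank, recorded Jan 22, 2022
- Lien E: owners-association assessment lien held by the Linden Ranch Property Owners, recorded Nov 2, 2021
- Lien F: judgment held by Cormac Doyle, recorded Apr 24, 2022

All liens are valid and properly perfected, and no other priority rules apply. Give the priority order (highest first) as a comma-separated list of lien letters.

Adjusting effective dates: A relates back to Aug 11, 2020 (work commenced); B is treated as recorded Nov 5, 2021, the work-commencement date.
As an owners-association assessment lien, E is senior to every other lien.
Among the remaining liens, by effective date: A (Aug 11, 2020), C (Jun 6, 2021), B (Nov 5, 2021), D (Jan 22, 2022), F (Apr 24, 2022).
Because C would otherwise rank above F, the subordination swaps them.

E, A, F, B, D, C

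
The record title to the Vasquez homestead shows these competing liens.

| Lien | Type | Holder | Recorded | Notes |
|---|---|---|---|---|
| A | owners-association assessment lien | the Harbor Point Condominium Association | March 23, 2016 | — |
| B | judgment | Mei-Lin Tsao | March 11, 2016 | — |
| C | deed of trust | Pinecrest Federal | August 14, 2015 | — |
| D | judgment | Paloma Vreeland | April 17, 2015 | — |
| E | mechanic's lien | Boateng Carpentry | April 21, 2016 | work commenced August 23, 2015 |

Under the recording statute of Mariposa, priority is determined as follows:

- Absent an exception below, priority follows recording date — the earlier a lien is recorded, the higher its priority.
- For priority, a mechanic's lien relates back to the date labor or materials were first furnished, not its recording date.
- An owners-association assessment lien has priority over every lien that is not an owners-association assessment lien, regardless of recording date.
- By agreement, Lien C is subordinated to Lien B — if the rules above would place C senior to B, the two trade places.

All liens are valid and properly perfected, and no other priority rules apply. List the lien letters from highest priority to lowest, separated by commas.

A, D, B, E, C

Effective dates after the stated exceptions: E relates back to August 23, 2015 (work commenced).
As an owners-association assessment lien, A is senior to every other lien.
Among the remaining liens, by effective date: D (April 17, 2015), C (August 14, 2015), E (August 23, 2015), B (March 11, 2016).
Because C would otherwise rank above B, the subordination swaps them.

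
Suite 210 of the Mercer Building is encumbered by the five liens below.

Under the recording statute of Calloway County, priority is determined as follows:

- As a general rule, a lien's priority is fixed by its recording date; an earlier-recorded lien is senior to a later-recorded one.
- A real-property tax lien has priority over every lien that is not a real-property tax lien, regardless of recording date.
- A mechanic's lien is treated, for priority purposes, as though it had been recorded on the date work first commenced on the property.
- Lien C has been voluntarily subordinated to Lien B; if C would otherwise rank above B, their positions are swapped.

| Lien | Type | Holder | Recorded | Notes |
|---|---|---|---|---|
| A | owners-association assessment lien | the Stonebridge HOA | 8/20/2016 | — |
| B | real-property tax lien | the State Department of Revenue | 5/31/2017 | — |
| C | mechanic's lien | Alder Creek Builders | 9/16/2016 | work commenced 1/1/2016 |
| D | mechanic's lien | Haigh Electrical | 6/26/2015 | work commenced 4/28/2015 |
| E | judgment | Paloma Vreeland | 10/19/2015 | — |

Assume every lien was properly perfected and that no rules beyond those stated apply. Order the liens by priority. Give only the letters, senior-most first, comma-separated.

B, D, E, C, A

Effective dates: C's effective date is 1/1/2016, when work began; D is treated as recorded 4/28/2015, the work-commencement date.
As a real-property tax lien, B is senior to every other lien.
Among the remaining liens, by effective date: D (4/28/2015), E (10/19/2015), C (1/1/2016), A (8/20/2016).
C already ranks below B; the subordination has no effect.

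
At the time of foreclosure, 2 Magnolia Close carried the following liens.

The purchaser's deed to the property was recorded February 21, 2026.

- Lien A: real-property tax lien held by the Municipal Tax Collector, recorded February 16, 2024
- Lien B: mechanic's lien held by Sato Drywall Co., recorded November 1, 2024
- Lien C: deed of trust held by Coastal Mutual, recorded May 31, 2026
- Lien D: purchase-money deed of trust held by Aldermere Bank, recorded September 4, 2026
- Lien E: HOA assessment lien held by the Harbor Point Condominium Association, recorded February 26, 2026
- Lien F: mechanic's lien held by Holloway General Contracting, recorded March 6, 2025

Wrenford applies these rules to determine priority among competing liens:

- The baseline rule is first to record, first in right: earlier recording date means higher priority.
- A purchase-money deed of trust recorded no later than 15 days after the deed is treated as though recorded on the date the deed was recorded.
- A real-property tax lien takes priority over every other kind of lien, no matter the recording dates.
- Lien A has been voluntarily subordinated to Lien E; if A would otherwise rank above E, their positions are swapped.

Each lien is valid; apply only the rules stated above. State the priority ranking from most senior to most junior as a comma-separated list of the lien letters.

E, B, F, A, C, D

Effective dates after the stated exceptions: D was recorded 195 days after the deed, outside the 15-day window, so it keeps its recording date.
As a real-property tax lien, A is senior to every other lien.
Remaining liens by effective date: B (November 1, 2024), F (March 6, 2025), E (February 26, 2026), C (May 31, 2026), D (September 4, 2026).
Because A would otherwise rank above E, the subordination swaps them.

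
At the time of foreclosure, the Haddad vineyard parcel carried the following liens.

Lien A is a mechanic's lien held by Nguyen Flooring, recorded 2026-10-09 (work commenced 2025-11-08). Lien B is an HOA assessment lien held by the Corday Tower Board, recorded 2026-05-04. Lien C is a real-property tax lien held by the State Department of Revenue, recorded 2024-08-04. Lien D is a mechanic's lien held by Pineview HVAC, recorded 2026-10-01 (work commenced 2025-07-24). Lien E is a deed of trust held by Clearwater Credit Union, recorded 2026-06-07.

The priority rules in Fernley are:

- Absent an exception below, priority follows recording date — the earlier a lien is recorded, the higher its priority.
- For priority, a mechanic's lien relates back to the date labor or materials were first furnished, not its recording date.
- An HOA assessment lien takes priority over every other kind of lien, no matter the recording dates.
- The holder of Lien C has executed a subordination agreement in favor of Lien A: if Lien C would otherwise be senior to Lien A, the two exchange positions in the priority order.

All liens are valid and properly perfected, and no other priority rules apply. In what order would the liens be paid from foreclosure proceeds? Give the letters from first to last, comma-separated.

B, A, D, C, E

First, effective dates: A relates back to 2025-11-08 (work commenced); D is treated as recorded 2025-07-24, the work-commencement date.
B is an HOA assessment lien and takes priority over every other lien.
Among the remaining liens, by effective date: C (2024-08-04), D (2025-07-24), A (2025-11-08), E (2026-06-07).
C would otherwise be senior to A, so under the subordination agreement C and A exchange positions.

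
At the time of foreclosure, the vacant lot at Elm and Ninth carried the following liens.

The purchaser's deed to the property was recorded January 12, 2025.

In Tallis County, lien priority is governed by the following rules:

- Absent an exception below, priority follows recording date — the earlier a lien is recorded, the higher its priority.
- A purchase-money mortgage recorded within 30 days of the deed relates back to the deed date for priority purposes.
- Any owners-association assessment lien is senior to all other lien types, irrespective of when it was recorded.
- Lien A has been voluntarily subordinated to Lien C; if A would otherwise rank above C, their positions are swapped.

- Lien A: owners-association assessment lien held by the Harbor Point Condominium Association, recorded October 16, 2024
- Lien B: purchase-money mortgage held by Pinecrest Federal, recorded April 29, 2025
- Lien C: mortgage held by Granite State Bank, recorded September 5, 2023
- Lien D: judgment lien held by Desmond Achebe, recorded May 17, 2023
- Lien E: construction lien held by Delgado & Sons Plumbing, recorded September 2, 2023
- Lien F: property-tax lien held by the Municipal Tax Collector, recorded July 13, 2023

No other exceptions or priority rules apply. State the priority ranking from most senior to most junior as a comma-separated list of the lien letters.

First, effective dates: B missed the 30-day window (107 days after the deed), so its recording date stands.
As an owners-association assessment lien, A is senior to every other lien.
Remaining liens by effective date: D (May 17, 2023), F (July 13, 2023), E (September 2, 2023), C (September 5, 2023), B (April 29, 2025).
Because A would otherwise rank above C, the subordination swaps them.

C, D, F, E, A, B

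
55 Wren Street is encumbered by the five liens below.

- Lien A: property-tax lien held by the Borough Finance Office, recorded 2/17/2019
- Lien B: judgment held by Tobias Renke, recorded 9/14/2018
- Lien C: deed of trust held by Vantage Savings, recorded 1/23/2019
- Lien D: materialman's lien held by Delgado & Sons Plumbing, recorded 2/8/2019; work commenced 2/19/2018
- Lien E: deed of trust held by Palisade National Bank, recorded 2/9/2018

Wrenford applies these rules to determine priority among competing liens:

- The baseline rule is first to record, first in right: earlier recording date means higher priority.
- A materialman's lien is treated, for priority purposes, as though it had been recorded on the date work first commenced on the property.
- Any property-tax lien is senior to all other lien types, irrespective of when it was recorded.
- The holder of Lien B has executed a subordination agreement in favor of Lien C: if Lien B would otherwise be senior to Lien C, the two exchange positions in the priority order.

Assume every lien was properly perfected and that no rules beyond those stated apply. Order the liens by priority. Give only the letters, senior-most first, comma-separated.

A, E, D, C, B

First, effective dates: D relates back to 2/19/2018 (work commenced).
A, as a property-tax lien, has superpriority and ranks first.
The other liens, earliest effective date first: E (2/9/2018), D (2/19/2018), B (9/14/2018), C (1/23/2019).
The subordination applies — B was senior to C — so B and C swap.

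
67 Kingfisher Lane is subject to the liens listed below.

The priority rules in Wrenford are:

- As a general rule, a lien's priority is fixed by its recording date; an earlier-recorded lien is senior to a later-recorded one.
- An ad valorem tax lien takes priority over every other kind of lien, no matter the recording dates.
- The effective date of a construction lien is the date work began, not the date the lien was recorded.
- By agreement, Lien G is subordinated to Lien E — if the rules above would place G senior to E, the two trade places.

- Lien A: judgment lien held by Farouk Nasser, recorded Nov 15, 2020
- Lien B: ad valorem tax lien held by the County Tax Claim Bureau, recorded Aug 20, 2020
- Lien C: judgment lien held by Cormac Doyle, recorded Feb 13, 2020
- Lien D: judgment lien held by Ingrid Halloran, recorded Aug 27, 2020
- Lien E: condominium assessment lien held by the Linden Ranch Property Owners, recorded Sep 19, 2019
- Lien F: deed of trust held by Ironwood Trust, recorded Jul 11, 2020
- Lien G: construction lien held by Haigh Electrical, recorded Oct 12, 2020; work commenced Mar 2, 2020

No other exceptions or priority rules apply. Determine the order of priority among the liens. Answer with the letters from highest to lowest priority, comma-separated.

Effective dates after the stated exceptions: G is treated as recorded Mar 2, 2020, the work-commencement date.
As an ad valorem tax lien, B is senior to every other lien.
Remaining liens by effective date: E (Sep 19, 2019), C (Feb 13, 2020), G (Mar 2, 2020), F (Jul 11, 2020), D (Aug 27, 2020), A (Nov 15, 2020).
G already ranks below E; the subordination has no effect.

B, E, C, G, F, D, A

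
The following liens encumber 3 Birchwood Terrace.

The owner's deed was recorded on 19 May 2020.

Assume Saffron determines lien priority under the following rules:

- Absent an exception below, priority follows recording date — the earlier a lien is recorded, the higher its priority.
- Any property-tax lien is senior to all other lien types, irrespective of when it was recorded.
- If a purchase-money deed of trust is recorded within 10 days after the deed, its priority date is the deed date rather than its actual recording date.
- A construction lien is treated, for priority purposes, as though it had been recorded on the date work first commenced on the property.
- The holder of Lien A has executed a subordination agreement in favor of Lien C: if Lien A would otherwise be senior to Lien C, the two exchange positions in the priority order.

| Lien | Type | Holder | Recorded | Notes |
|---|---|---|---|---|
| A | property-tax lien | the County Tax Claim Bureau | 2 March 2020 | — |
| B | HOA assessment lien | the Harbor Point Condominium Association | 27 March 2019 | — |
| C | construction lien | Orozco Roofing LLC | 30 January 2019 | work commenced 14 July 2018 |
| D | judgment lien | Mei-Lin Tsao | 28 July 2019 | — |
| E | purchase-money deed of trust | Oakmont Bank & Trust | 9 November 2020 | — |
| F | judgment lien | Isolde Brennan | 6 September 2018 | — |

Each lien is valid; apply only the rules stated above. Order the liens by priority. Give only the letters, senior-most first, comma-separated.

C, A, F, B, D, E

First, effective dates: C's effective date is 14 July 2018, when work began; E was recorded 174 days after the deed, outside the 10-day window, so it keeps its recording date.
A, as a property-tax lien, has superpriority and ranks first.
Ordering the rest by effective date: C (14 July 2018), F (6 September 2018), B (27 March 2019), D (28 July 2019), E (9 November 2020).
Because A would otherwise rank above C, the subordination swaps them.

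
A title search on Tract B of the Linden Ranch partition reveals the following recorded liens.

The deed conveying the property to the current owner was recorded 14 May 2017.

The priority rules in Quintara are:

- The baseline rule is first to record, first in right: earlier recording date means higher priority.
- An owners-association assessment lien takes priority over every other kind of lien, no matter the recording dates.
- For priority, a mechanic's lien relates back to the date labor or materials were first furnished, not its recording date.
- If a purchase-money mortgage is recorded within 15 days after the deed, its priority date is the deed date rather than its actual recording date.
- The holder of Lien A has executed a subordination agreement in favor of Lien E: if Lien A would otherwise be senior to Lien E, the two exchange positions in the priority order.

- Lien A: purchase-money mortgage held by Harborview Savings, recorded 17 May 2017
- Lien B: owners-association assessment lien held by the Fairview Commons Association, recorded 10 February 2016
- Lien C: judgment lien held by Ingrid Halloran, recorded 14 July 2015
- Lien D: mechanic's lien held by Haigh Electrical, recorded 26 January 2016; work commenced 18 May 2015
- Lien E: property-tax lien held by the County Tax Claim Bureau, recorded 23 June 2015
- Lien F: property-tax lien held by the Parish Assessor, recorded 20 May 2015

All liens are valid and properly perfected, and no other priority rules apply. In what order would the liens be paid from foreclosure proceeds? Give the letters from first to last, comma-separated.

B, D, F, E, C, A

First, effective dates: A relates back to the deed date 14 May 2017; D's effective date is 18 May 2015, when work began.
As an owners-association assessment lien, B is senior to every other lien.
The other liens, earliest effective date first: D (18 May 2015), F (20 May 2015), E (23 June 2015), C (14 July 2015), A (14 May 2017).
A already ranks below E; the subordination has no effect.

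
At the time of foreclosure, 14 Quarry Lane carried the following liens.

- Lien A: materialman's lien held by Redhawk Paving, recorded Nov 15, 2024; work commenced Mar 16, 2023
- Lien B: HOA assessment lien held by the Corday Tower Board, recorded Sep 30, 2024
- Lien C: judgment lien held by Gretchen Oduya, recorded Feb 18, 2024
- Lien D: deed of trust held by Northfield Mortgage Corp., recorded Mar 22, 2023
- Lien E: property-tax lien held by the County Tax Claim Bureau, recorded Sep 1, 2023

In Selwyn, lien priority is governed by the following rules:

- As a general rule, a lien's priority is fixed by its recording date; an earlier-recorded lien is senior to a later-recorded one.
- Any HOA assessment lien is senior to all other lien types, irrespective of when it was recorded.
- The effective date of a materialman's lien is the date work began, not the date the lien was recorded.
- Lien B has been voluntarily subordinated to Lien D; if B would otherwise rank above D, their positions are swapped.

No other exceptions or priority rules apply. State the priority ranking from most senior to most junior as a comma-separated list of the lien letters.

Effective dates: A's effective date is Mar 16, 2023, when work began.
As an HOA assessment lien, B is senior to every other lien.
The other liens, earliest effective date first: A (Mar 16, 2023), D (Mar 22, 2023), E (Sep 1, 2023), C (Feb 18, 2024).
B would otherwise be senior to D, so under the subordination agreement B and D exchange positions.

D, A, B, E, C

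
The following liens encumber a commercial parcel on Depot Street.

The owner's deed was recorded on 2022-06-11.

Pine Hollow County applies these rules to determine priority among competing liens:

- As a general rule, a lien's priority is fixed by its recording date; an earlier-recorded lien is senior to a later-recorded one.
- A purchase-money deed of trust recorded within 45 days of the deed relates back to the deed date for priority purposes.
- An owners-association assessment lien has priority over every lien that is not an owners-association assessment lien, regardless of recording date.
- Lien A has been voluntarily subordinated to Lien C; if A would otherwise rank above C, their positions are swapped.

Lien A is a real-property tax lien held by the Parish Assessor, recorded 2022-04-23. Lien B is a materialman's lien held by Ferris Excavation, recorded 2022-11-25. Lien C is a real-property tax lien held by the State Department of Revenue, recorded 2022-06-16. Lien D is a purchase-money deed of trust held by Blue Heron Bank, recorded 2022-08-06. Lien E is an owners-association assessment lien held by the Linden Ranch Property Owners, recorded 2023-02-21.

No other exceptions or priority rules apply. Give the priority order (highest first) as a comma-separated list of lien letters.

E, C, A, D, B

Adjusting effective dates: D was recorded 56 days after the deed — beyond 45 days — so no relation-back applies.
E is an owners-association assessment lien and takes priority over every other lien.
Ordering the rest by effective date: A (2022-04-23), C (2022-06-16), D (2022-08-06), B (2022-11-25).
A would otherwise be senior to C, so under the subordination agreement A and C exchange positions.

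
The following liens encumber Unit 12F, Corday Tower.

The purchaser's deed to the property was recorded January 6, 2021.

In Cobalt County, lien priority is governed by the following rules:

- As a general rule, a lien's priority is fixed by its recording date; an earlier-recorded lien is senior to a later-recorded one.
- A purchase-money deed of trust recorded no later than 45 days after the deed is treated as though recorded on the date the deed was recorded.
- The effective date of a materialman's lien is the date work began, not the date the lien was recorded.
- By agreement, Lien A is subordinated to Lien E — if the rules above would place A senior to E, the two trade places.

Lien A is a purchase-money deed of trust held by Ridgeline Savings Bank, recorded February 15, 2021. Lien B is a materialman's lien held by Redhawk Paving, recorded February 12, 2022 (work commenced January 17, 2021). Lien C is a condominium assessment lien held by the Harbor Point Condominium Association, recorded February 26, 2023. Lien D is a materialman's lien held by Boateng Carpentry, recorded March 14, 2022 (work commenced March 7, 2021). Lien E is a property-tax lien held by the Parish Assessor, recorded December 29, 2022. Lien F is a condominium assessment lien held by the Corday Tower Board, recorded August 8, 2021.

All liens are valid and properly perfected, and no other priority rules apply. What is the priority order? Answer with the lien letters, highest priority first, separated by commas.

E, B, D, F, A, C

Effective dates after the stated exceptions: A was recorded within the 45-day window, so its effective date is the deed date January 6, 2021; B's effective date is January 17, 2021, when work began; D's effective date is March 7, 2021, when work began.
Sorted by effective date: A (January 6, 2021), B (January 17, 2021), D (March 7, 2021), F (August 8, 2021), E (December 29, 2022), C (February 26, 2023).
Because A would otherwise rank above E, the subordination swaps them.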